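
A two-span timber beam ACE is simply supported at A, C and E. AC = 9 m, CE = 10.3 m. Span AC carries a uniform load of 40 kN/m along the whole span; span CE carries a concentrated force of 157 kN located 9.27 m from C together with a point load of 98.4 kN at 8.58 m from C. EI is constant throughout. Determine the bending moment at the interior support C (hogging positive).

Release continuity at C by inserting a hinge; the redundant is the internal moment M_C. The primary structure is two simply-supported spans AC and CE.
Rotations at C on the released spans (each span's end-slope, ×1/EI):
  span AC: UDL 40: wL³/(24EI) = 1215/EI
  span CE: point load 157 at a = 9.27: Pab(L + b)/(6LEI) = 274.8/EI
  span CE: point load 98.4 at a = 8.58: Pab(L + b)/(6LEI) = 282.4/EI
  relative rotation θ_0 = (1215 + 557.3)/EI = 1772/EI
A unit hogging moment at C produces rotation L₁/(3EI) + L₂/(3EI) = 6.433/EI.
Slope continuity at C: θ_0 = M_C·6.433/EI, so M_C = 1772/6.433 = 275.5 kN·m (hogging).

M_C = 275.5 kN·m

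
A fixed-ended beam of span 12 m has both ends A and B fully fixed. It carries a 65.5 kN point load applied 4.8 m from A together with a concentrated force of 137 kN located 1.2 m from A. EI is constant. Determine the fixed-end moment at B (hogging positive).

Take the two fixed-end moments M_A, M_B as redundants; the released structure is the simple span AB.
Simple-span end rotations at A and B under the given loads:
  at A: point load 65.5 at a = 4.8: Pab(L + b)/(6LEI) = 603.6/EI
  at B: point load 65.5 at a = 4.8: Pab(L + a)/(6LEI) = 528.2/EI
  at A: point load 137 at a = 1.2: Pab(L + b)/(6LEI) = 562.2/EI
  at B: point load 137 at a = 1.2: Pab(L + a)/(6LEI) = 325.5/EI
  θ_A0 = 1166/EI,  θ_B0 = 853.7/EI
Flexibility coefficients: a unit moment at one end gives L/(3EI) there and L/(6EI) at the far end, so f₁₁ = f₂₂ = 4/EI and f₁₂ = f₂₁ = 2/EI.
Compatibility — zero rotation at each built-in end:
  4 M_A + 2 M_B = 1166
  2 M_A + 4 M_B = 853.7
Solving the pair gives M_A = 246.3 kN·m and M_B = 90.25 kN·m (hogging).

M_B = 90.25 kN·m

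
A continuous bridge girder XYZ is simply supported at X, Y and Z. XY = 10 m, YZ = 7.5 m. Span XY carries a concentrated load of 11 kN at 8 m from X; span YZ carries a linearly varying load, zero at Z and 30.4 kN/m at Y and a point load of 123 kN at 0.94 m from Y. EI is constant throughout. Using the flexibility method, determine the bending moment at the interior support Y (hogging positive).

Release continuity at Y by inserting a hinge; the redundant is the internal moment M_Y. The primary structure is two simply-supported spans XY and YZ.
Rotations at Y on the released spans (each span's end-slope, ×1/EI):
  span XY: point load 11 at a = 8: Pab(L + a)/(6LEI) = 52.8/EI
  span YZ: triangular load, peak 30.4: w₀L³/(45EI) = 285/EI
  span YZ: point load 123 at a = 0.94: Pab(L + b)/(6LEI) = 237/EI
  relative rotation θ_0 = (52.8 + 522)/EI = 574.8/EI
A unit hogging moment at Y produces rotation L₁/(3EI) + L₂/(3EI) = 5.833/EI.
Compatibility: M_Y·(L₁+L₂)/(3EI) = θ_0, giving M_Y = 98.53 kN·m (hogging).

M_Y = 98.53 kN·m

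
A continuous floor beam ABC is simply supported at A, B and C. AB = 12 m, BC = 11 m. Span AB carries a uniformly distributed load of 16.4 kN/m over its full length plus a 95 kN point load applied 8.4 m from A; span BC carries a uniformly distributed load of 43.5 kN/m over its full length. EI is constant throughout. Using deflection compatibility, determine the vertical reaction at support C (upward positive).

R_C = 187 kN

Release continuity at B by inserting a hinge; the redundant is the internal moment M_B. The primary structure is two simply-supported spans AB and BC.
End slopes at the hinge B, treating each span as simply supported:
  span AB: UDL 16.4: wL³/(24EI) = 1181/EI
  span AB: point load 95 at a = 8.4: Pab(L + a)/(6LEI) = 814/EI
  span BC: UDL 43.5: wL³/(24EI) = 2412/EI
  relative rotation θ_0 = (1995 + 2412)/EI = 4407/EI
A unit hogging moment at B produces rotation L₁/(3EI) + L₂/(3EI) = 7.667/EI.
Slope continuity at B: θ_0 = M_B·7.667/EI, so M_B = 4407/7.667 = 574.9 kN·m (hogging).
Span BC, ΣM about C: R_B^{BC}·11 = 2632 + 574.9, so R_B^{BC} = 291.5 kN and R_C = 478.5 − 291.5 = 187 kN.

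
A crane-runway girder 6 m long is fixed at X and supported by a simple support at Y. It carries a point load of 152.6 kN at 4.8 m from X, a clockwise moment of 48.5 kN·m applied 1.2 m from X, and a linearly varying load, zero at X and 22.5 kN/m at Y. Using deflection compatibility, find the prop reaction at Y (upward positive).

R_Y = 148.9 kN

Release the roller at Y. Primary structure: cantilever fixed at X.
Primary-structure tip deflection at Y by superposition:
  point load 152.6 at a = 4.8: Pa²(3L − a)/(6EI) = 7735/EI
  clockwise couple 48.5 at a = 1.2: M₀a(2L − a)/(2EI) = 314.3/EI
  triangular load, peak 22.5 at the free end: 11w₀L⁴/(120EI) = 2673/EI
  δ_0 = 10722/EI
Flexibility coefficient — unit upward force at Y: δ_{YY} = L³/(3EI) = 72/EI.
The prop prevents deflection at Y: R_Y = δ_0/δ_{YY} = 10722/72 = 148.9 kN.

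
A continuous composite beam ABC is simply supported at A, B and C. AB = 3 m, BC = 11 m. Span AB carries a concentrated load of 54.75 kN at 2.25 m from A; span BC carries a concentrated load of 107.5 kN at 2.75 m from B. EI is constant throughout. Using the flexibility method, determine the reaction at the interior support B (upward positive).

Take M_B as the redundant. Released structure: two simple spans AB and BC with a hinge at B.
Discontinuity in slope at B on the released structure — sum the simple-span end rotations:
  span AB: point load 54.75 at a = 2.25: Pab(L + a)/(6LEI) = 26.95/EI
  span BC: point load 107.5 at a = 2.75: Pab(L + b)/(6LEI) = 711.3/EI
  relative rotation θ_0 = (26.95 + 711.3)/EI = 738.3/EI
A unit hogging moment at B produces rotation L₁/(3EI) + L₂/(3EI) = 4.667/EI.
Slope continuity at B: θ_0 = M_B·4.667/EI, so M_B = 738.3/4.667 = 158.2 kN·m (hogging).
Span AB, ΣM about A with M_B applied at B: R_B^{AB}·3 = 123.2 + 158.2, so R_B^{AB} = 93.8 kN and R_A = 54.75 − 93.8 = -39.05 kN.
Span BC, ΣM about C: R_B^{BC}·11 = 886.9 + 158.2, so R_B^{BC} = 95.01 kN and R_C = 107.5 − 95.01 = 12.49 kN.
R_B = 93.8 + 95.01 = 188.8 kN.

R_B = 188.8 kN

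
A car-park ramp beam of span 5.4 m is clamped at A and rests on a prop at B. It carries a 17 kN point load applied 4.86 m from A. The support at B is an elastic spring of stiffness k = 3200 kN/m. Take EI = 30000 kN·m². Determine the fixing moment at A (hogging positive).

Take the reaction at B as the redundant and release it; the primary structure is a cantilever fixed at A.
Free-end deflection of the primary structure under the applied loading (downward +):
  point load 17 at a = 4.86: Pa²(3L − a)/(6EI) = 758.9/EI
Tip deflection under a unit load at B: L³/(3EI) = 52.49/EI.
With EI = 30000 kN·m²: δ_0 = 0.025297 m and δ_{BB} = 0.00175 m/kN.
Compatibility — the spring shortens by R_B/k under the reaction it provides: δ_0 − R_B·δ_{BB} = R_B/k. With 1/k = 0.000313 m/kN, R_B = δ_0 / (δ_{BB} + 1/k) = 0.025297 / (0.00175 + 0.000313) = 12.27 kN.
Moment equilibrium about A: M_A = Σ(load moments about A) − R_B·L = 82.62 − 12.27×5.4 = 16.38 kN·m.

M_A = 16.38 kN·m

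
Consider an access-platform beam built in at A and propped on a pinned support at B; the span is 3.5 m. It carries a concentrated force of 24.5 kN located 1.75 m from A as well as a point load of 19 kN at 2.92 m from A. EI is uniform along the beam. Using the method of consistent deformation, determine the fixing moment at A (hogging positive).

M_A = 21.44 kN·m

Take the reaction at B as the redundant and release it; the primary structure is a cantilever fixed at A.
Primary-structure tip deflection at B by superposition:
  point load 24.5 at a = 1.75: Pa²(3L − a)/(6EI) = 109.4/EI
  point load 19 at a = 2.92: Pa²(3L − a)/(6EI) = 204.7/EI
  δ_0 = 314.1/EI
Tip deflection under a unit load at B: L³/(3EI) = 14.29/EI.
Compatibility at B: δ_0 − R_B·δ_{BB} = 0, so R_B = 314.1/14.29 = 21.98 kN.
Moment equilibrium about A: M_A = Σ(load moments about A) − R_B·L = 98.36 − 21.98×3.5 = 21.44 kN·m.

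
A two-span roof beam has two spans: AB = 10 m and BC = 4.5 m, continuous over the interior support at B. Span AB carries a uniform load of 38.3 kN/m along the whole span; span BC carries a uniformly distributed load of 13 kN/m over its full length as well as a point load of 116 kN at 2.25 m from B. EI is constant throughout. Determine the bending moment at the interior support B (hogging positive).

Take M_B as the redundant. Released structure: two simple spans AB and BC with a hinge at B.
Rotations at B on the released spans (each span's end-slope, ×1/EI):
  span AB: UDL 38.3: wL³/(24EI) = 1596/EI
  span BC: UDL 13: wL³/(24EI) = 49.36/EI
  span BC: point load 116 at a = 2.25: Pab(L + b)/(6LEI) = 146.8/EI
  relative rotation θ_0 = (1596 + 196.2)/EI = 1792/EI
A unit hogging moment at B produces rotation L₁/(3EI) + L₂/(3EI) = 4.833/EI.
Compatibility: M_B·(L₁+L₂)/(3EI) = θ_0, giving M_B = 370.8 kN·m (hogging).

M_B = 370.8 kN·m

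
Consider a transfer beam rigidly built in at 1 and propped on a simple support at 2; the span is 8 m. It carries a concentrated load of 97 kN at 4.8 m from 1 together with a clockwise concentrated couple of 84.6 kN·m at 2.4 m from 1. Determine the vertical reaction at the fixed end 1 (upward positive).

R_1 = 47.01 kN

Remove the prop at 2; the released (primary) structure is a cantilever built in at 1.
Free-end deflection of the primary structure under the applied loading (downward +):
  point load 97 at a = 4.8: Pa²(3L − a)/(6EI) = 7152/EI
  clockwise couple 84.6 at a = 2.4: M₀a(2L − a)/(2EI) = 1381/EI
  δ_0 = 8532/EI
Flexibility coefficient — unit upward force at 2: δ_{22} = L³/(3EI) = 170.7/EI.
Compatibility at 2: δ_0 − R_2·δ_{22} = 0, so R_2 = 8532/170.7 = 49.99 kN.
Vertical equilibrium: R_1 = ΣP − R_2 = 97 − 49.99 = 47.01 kN.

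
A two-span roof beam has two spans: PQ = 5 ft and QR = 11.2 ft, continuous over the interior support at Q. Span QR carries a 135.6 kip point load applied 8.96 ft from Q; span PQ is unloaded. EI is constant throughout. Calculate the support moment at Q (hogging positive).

Take M_Q as the redundant. Released structure: two simple spans PQ and QR with a hinge at Q.
Discontinuity in slope at Q on the released structure — sum the simple-span end rotations:
  span QR: point load 135.6 at a = 8.96: Pab(L + b)/(6LEI) = 544.3/EI
  relative rotation θ_0 = (0 + 544.3)/EI = 544.3/EI
A unit hogging moment at Q produces rotation L₁/(3EI) + L₂/(3EI) = 5.4/EI.
Slope continuity at Q: θ_0 = M_Q·5.4/EI, so M_Q = 544.3/5.4 = 100.8 kip·ft (hogging).

M_Q = 100.8 kip·ft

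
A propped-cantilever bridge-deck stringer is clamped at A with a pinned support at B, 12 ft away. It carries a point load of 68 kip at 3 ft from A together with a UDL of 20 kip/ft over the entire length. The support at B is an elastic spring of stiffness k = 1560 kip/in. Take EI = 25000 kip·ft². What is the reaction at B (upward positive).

Remove the prop at B; the released (primary) structure is a cantilever built in at A.
Deflection at B on the released cantilever, summing each load's contribution:
  point load 68 at a = 3: Pa²(3L − a)/(6EI) = 3366/EI
  UDL 20: wL⁴/(8EI) = 51840/EI
  δ_0 = 55206/EI
Tip deflection under a unit load at B: L³/(3EI) = 576/EI.
With EI = 25000 kip·ft²: δ_0 = 2.2082 ft and δ_{BB} = 0.02304 ft/kip.
Compatibility — the spring shortens by R_B/k under the reaction it provides: δ_0 − R_B·δ_{BB} = R_B/k. With 1/k = 1/(1560×12) ft/kip = 0.000053 ft/kip, R_B = δ_0 / (δ_{BB} + 1/k) = 2.2082 / (0.02304 + 0.000053) = 95.62 kip.

R_B = 95.62 kip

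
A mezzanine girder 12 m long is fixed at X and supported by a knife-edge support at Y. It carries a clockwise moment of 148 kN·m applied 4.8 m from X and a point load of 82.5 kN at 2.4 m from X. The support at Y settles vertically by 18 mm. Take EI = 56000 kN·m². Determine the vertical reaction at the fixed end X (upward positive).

Release the roller at Y. Primary structure: cantilever fixed at X.
Primary-structure tip deflection at Y by superposition:
  clockwise couple 148 at a = 4.8: M₀a(2L − a)/(2EI) = 6820/EI
  point load 82.5 at a = 2.4: Pa²(3L − a)/(6EI) = 2661/EI
  δ_0 = 9481/EI
Tip deflection under a unit load at Y: L³/(3EI) = 576/EI.
With EI = 56000 kN·m²: δ_0 = 0.1693 m and δ_{YY} = 0.010286 m/kN.
Compatibility — the beam at Y must follow the support down by 0.018 m: δ_0 − R_Y·δ_{YY} = 0.018, so R_Y = (0.1693 − 0.018)/0.010286 = 14.71 kN.
Vertical equilibrium: R_X = ΣP − R_Y = 82.5 − 14.71 = 67.79 kN.

R_X = 67.79 kN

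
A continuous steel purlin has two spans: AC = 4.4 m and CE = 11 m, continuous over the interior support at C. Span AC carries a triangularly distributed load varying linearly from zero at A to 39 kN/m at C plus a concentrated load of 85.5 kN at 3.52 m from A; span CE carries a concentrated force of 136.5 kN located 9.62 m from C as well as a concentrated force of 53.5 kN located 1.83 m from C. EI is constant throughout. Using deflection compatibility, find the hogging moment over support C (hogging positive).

Take M_C as the redundant. Released structure: two simple spans AC and CE with a hinge at C.
Rotations at C on the released spans (each span's end-slope, ×1/EI):
  span AC: triangular load, peak 39: w₀L³/(45EI) = 73.83/EI
  span AC: point load 85.5 at a = 3.52: Pab(L + a)/(6LEI) = 79.45/EI
  span CE: point load 136.5 at a = 9.62: Pab(L + b)/(6LEI) = 339.9/EI
  span CE: point load 53.5 at a = 1.83: Pab(L + b)/(6LEI) = 274.4/EI
  relative rotation θ_0 = (153.3 + 614.3)/EI = 767.6/EI
A unit hogging moment at C produces rotation L₁/(3EI) + L₂/(3EI) = 5.133/EI.
Compatibility: M_C·(L₁+L₂)/(3EI) = θ_0, giving M_C = 149.5 kN·m (hogging).

M_C = 149.5 kN·m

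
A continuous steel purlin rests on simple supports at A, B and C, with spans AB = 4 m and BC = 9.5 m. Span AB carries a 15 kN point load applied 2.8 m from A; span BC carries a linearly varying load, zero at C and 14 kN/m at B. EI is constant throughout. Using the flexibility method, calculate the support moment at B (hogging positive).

M_B = 62.45 kN·m

Take M_B as the redundant. Released structure: two simple spans AB and BC with a hinge at B.
Discontinuity in slope at B on the released structure — sum the simple-span end rotations:
  span AB: point load 15 at a = 2.8: Pab(L + a)/(6LEI) = 14.28/EI
  span BC: triangular load, peak 14: w₀L³/(45EI) = 266.7/EI
  relative rotation θ_0 = (14.28 + 266.7)/EI = 281/EI
A unit hogging moment at B produces rotation L₁/(3EI) + L₂/(3EI) = 4.5/EI.
Slope continuity at B: θ_0 = M_B·4.5/EI, so M_B = 281/4.5 = 62.45 kN·m (hogging).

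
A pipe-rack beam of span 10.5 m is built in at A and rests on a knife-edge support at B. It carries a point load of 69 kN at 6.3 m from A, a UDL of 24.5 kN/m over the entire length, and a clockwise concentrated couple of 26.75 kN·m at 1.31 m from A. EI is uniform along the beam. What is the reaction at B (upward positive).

Remove the prop at B; the released (primary) structure is a cantilever built in at A.
Deflection at B on the released cantilever, summing each load's contribution:
  point load 69 at a = 6.3: Pa²(3L − a)/(6EI) = 11502/EI
  UDL 24.5: wL⁴/(8EI) = 37225/EI
  clockwise couple 26.75 at a = 1.31: M₀a(2L − a)/(2EI) = 345/EI
  δ_0 = 49072/EI
Flexibility coefficient — unit upward force at B: δ_{BB} = L³/(3EI) = 385.9/EI.
Compatibility at B: δ_0 − R_B·δ_{BB} = 0, so R_B = 49072/385.9 = 127.2 kN.

R_B = 127.2 kN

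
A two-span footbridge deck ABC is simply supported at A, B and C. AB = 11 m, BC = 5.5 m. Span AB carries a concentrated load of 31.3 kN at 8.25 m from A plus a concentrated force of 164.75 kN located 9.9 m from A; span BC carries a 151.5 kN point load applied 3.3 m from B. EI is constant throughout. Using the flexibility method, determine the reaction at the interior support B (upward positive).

R_B = 283.5 kN

Take M_B as the redundant. Released structure: two simple spans AB and BC with a hinge at B.
Rotations at B on the released spans (each span's end-slope, ×1/EI):
  span AB: point load 31.3 at a = 8.25: Pab(L + a)/(6LEI) = 207.1/EI
  span AB: point load 164.75 at a = 9.9: Pab(L + a)/(6LEI) = 568.1/EI
  span BC: point load 151.5 at a = 3.3: Pab(L + b)/(6LEI) = 256.6/EI
  relative rotation θ_0 = (775.3 + 256.6)/EI = 1032/EI
A unit hogging moment at B produces rotation L₁/(3EI) + L₂/(3EI) = 5.5/EI.
Compatibility: M_B·(L₁+L₂)/(3EI) = θ_0, giving M_B = 187.6 kN·m (hogging).
Span AB, ΣM about A with M_B applied at B: R_B^{AB}·11 = 1889 + 187.6, so R_B^{AB} = 188.8 kN and R_A = 196.1 − 188.8 = 7.244 kN.
Span BC, ΣM about C: R_B^{BC}·5.5 = 333.3 + 187.6, so R_B^{BC} = 94.71 kN and R_C = 151.5 − 94.71 = 56.79 kN.
R_B = 188.8 + 94.71 = 283.5 kN.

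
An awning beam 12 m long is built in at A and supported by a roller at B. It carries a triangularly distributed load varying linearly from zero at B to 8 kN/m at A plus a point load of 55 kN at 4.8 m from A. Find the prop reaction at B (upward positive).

R_B = 21.04 kN

Remove the prop at B; the released (primary) structure is a cantilever built in at A.
Free-end deflection of the primary structure under the applied loading (downward +):
  triangular load, peak 8 at the fixed end: w₀L⁴/(30EI) = 5530/EI
  point load 55 at a = 4.8: Pa²(3L − a)/(6EI) = 6589/EI
  δ_0 = 12119/EI
Flexibility coefficient — unit upward force at B: δ_{BB} = L³/(3EI) = 576/EI.
Compatibility at B: δ_0 − R_B·δ_{BB} = 0, so R_B = 12119/576 = 21.04 kN.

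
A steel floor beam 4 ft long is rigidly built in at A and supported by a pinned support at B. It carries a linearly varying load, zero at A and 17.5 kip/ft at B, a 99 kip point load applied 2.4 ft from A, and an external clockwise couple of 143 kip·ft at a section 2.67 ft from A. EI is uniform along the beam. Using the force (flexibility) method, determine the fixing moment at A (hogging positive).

Choose R_B as the redundant. The primary structure is the cantilever fixed at A.
Downward deflection at the released point B due to the loads:
  triangular load, peak 17.5 at the free end: 11w₀L⁴/(120EI) = 410.7/EI
  point load 99 at a = 2.4: Pa²(3L − a)/(6EI) = 912.4/EI
  clockwise couple 143 at a = 2.67: M₀a(2L − a)/(2EI) = 1018/EI
  δ_0 = 2341/EI
Flexibility coefficient — unit upward force at B: δ_{BB} = L³/(3EI) = 21.33/EI.
Compatibility at B: δ_0 − R_B·δ_{BB} = 0, so R_B = 2341/21.33 = 109.7 kip.
Moment equilibrium about A: M_A = Σ(load moments about A) − R_B·L = 473.9 − 109.7×4 = 35.08 kip·ft.

M_A = 35.08 kip·ft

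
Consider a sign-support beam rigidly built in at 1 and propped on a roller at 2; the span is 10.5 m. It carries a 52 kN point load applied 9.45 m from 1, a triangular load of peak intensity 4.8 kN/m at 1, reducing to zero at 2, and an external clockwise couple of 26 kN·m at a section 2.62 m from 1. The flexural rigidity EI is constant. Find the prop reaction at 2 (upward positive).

R_2 = 50.89 kN

Take the reaction at 2 as the redundant and release it; the primary structure is a cantilever fixed at 1.
Deflection at 2 on the released cantilever, summing each load's contribution:
  point load 52 at a = 9.45: Pa²(3L − a)/(6EI) = 17066/EI
  triangular load, peak 4.8 at the fixed end: w₀L⁴/(30EI) = 1945/EI
  clockwise couple 26 at a = 2.62: M₀a(2L − a)/(2EI) = 626/EI
  δ_0 = 19637/EI
Tip deflection under a unit load at 2: L³/(3EI) = 385.9/EI.
Compatibility at 2: δ_0 − R_2·δ_{22} = 0, so R_2 = 19637/385.9 = 50.89 kN.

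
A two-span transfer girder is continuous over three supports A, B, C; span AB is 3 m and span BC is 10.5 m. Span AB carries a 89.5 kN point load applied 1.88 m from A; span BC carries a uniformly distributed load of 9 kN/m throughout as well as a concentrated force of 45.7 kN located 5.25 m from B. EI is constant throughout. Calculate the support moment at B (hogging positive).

Insert a hinge at B; M_B is the redundant, and each span becomes simply supported.
Rotations at B on the released spans (each span's end-slope, ×1/EI):
  span AB: point load 89.5 at a = 1.88: Pab(L + a)/(6LEI) = 51.09/EI
  span BC: UDL 9: wL³/(24EI) = 434.1/EI
  span BC: point load 45.7 at a = 5.25: Pab(L + b)/(6LEI) = 314.9/EI
  relative rotation θ_0 = (51.09 + 749)/EI = 800.1/EI
A unit hogging moment at B produces rotation L₁/(3EI) + L₂/(3EI) = 4.5/EI.
Compatibility: M_B·(L₁+L₂)/(3EI) = θ_0, giving M_B = 177.8 kN·m (hogging).

M_B = 177.8 kN·m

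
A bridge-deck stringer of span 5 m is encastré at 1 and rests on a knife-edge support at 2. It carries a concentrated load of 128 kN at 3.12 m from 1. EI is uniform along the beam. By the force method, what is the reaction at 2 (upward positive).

Remove the prop at 2; the released (primary) structure is a cantilever built in at 1.
Downward deflection at the released point 2 due to the loads:
  point load 128 at a = 3.12: Pa²(3L − a)/(6EI) = 2467/EI
Tip deflection under a unit load at 2: L³/(3EI) = 41.67/EI.
The prop prevents deflection at 2: R_2 = δ_0/δ_{22} = 2467/41.67 = 59.21 kN.

R_2 = 59.21 kN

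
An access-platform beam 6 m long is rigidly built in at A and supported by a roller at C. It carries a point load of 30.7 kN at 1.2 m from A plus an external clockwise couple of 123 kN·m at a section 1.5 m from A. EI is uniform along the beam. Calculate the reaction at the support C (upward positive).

R_C = 15.17 kN

Take the reaction at C as the redundant and release it; the primary structure is a cantilever fixed at A.
Primary-structure tip deflection at C by superposition:
  point load 30.7 at a = 1.2: Pa²(3L − a)/(6EI) = 123.8/EI
  clockwise couple 123 at a = 1.5: M₀a(2L − a)/(2EI) = 968.6/EI
  δ_0 = 1092/EI
Flexibility coefficient — unit upward force at C: δ_{CC} = L³/(3EI) = 72/EI.
Compatibility at C: δ_0 − R_C·δ_{CC} = 0, so R_C = 1092/72 = 15.17 kN.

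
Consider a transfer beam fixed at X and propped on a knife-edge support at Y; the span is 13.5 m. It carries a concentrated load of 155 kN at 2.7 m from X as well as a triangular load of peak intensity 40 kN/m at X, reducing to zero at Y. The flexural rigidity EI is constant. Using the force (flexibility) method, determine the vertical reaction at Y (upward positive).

R_Y = 62.68 kN

Choose R_Y as the redundant. The primary structure is the cantilever fixed at X.
Deflection at Y on the released cantilever, summing each load's contribution:
  point load 155 at a = 2.7: Pa²(3L − a)/(6EI) = 7119/EI
  triangular load, peak 40 at the fixed end: w₀L⁴/(30EI) = 44287/EI
  δ_0 = 51405/EI
Flexibility coefficient — unit upward force at Y: δ_{YY} = L³/(3EI) = 820.1/EI.
Compatibility at Y: δ_0 − R_Y·δ_{YY} = 0, so R_Y = 51405/820.1 = 62.68 kN.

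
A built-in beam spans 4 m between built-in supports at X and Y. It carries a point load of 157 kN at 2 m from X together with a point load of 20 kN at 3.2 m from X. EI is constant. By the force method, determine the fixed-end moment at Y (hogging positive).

Release both end moments; the primary structure is a simply-supported span XY with redundants M_X and M_Y.
End rotations of the released simple span under the applied load (×1/EI):
  at X: point load 157 at a = 2: Pab(L + b)/(6LEI) = 157/EI
  at Y: point load 157 at a = 2: Pab(L + a)/(6LEI) = 157/EI
  at X: point load 20 at a = 3.2: Pab(L + b)/(6LEI) = 10.24/EI
  at Y: point load 20 at a = 3.2: Pab(L + a)/(6LEI) = 15.36/EI
  θ_X0 = 167.2/EI,  θ_Y0 = 172.4/EI
Flexibility coefficients: a unit moment at one end gives L/(3EI) there and L/(6EI) at the far end, so f₁₁ = f₂₂ = 1.333/EI and f₁₂ = f₂₁ = 0.6667/EI.
Compatibility — zero rotation at each built-in end:
  1.333 M_X + 0.6667 M_Y = 167.2
  0.6667 M_X + 1.333 M_Y = 172.4
Solving the pair gives M_X = 81.06 kN·m and M_Y = 88.74 kN·m (hogging).

M_Y = 88.74 kN·m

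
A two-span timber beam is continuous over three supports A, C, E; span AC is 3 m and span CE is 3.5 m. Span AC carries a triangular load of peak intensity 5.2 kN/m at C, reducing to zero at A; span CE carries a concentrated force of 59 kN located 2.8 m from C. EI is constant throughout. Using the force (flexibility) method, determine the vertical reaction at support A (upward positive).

Insert a hinge at C; M_C is the redundant, and each span becomes simply supported.
End slopes at the hinge C, treating each span as simply supported:
  span AC: triangular load, peak 5.2: w₀L³/(45EI) = 3.12/EI
  span CE: point load 59 at a = 2.8: Pab(L + b)/(6LEI) = 23.13/EI
  relative rotation θ_0 = (3.12 + 23.13)/EI = 26.25/EI
A unit hogging moment at C produces rotation L₁/(3EI) + L₂/(3EI) = 2.167/EI.
Slope continuity at C: θ_0 = M_C·2.167/EI, so M_C = 26.25/2.167 = 12.11 kN·m (hogging).
Span AC, ΣM about A with M_C applied at C: R_C^{AC}·3 = 15.6 + 12.11, so R_C^{AC} = 9.238 kN and R_A = 7.8 − 9.238 = -1.438 kN.

R_A = -1.438 kN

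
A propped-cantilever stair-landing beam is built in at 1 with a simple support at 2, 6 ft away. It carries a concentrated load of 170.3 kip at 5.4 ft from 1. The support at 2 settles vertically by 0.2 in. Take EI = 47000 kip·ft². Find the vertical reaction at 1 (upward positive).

Remove the prop at 2; the released (primary) structure is a cantilever built in at 1.
Deflection at 2 on the released cantilever, summing each load's contribution:
  point load 170.3 at a = 5.4: Pa²(3L − a)/(6EI) = 10428/EI
Flexibility coefficient — unit upward force at 2: δ_{22} = L³/(3EI) = 72/EI.
With EI = 47000 kip·ft²: δ_0 = 0.22188 ft and δ_{22} = 0.001532 ft/kip.
Compatibility — the beam at 2 must follow the support down by 0.01667 ft: δ_0 − R_2·δ_{22} = 0.01667, so R_2 = (0.22188 − 0.01667)/0.001532 = 134 kip.
Vertical equilibrium: R_1 = ΣP − R_2 = 170.3 − 134 = 36.34 kip.

R_1 = 36.34 kip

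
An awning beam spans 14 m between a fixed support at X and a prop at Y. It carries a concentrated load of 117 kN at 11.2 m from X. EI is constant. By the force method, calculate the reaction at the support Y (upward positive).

Release the roller at Y. Primary structure: cantilever fixed at X.
Free-end deflection of the primary structure under the applied loading (downward +):
  point load 117 at a = 11.2: Pa²(3L − a)/(6EI) = 75339/EI
Flexibility coefficient — unit upward force at Y: δ_{YY} = L³/(3EI) = 914.7/EI.
Compatibility at Y: δ_0 − R_Y·δ_{YY} = 0, so R_Y = 75339/914.7 = 82.37 kN.

R_Y = 82.37 kN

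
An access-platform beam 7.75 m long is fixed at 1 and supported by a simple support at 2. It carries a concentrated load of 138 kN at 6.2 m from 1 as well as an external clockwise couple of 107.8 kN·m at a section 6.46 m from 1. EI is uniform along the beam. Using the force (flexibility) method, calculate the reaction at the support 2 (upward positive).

Choose R_2 as the redundant. The primary structure is the cantilever fixed at 1.
Downward deflection at the released point 2 due to the loads:
  point load 138 at a = 6.2: Pa²(3L − a)/(6EI) = 15074/EI
  clockwise couple 107.8 at a = 6.46: M₀a(2L − a)/(2EI) = 3148/EI
  δ_0 = 18222/EI
Flexibility coefficient — unit upward force at 2: δ_{22} = L³/(3EI) = 155.2/EI.
Compatibility at 2: δ_0 − R_2·δ_{22} = 0, so R_2 = 18222/155.2 = 117.4 kN.

R_2 = 117.4 kN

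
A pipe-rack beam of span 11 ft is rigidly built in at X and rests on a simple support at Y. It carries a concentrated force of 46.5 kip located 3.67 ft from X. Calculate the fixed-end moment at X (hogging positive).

M_X = 94.75 kip·ft

Remove the prop at Y; the released (primary) structure is a cantilever built in at X.
Downward deflection at the released point Y due to the loads:
  point load 46.5 at a = 3.67: Pa²(3L − a)/(6EI) = 3062/EI
Flexibility coefficient — unit upward force at Y: δ_{YY} = L³/(3EI) = 443.7/EI.
The prop prevents deflection at Y: R_Y = δ_0/δ_{YY} = 3062/443.7 = 6.901 kip.
Moment equilibrium about X: M_X = Σ(load moments about X) − R_Y·L = 170.7 − 6.901×11 = 94.75 kip·ft.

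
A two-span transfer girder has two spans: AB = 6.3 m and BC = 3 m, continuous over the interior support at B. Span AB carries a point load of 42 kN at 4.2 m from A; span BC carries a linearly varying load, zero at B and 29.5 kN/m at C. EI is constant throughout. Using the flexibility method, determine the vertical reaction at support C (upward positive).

R_C = 16.77 kN

Take M_B as the redundant. Released structure: two simple spans AB and BC with a hinge at B.
Discontinuity in slope at B on the released structure — sum the simple-span end rotations:
  span AB: point load 42 at a = 4.2: Pab(L + a)/(6LEI) = 102.9/EI
  span BC: triangular load, peak 29.5: 7w₀L³/(360EI) = 15.49/EI
  relative rotation θ_0 = (102.9 + 15.49)/EI = 118.4/EI
A unit hogging moment at B produces rotation L₁/(3EI) + L₂/(3EI) = 3.1/EI.
Slope continuity at B: θ_0 = M_B·3.1/EI, so M_B = 118.4/3.1 = 38.19 kN·m (hogging).
Span BC, ΣM about C: R_B^{BC}·3 = 44.25 + 38.19, so R_B^{BC} = 27.48 kN and R_C = 44.25 − 27.48 = 16.77 kN.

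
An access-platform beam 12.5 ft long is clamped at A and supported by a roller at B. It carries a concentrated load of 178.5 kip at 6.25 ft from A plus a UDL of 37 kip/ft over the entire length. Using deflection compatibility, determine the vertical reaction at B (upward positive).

R_B = 229.2 kip

Remove the prop at B; the released (primary) structure is a cantilever built in at A.
Free-end deflection of the primary structure under the applied loading (downward +):
  point load 178.5 at a = 6.25: Pa²(3L − a)/(6EI) = 36316/EI
  UDL 37: wL⁴/(8EI) = 112915/EI
  δ_0 = 149231/EI
Flexibility coefficient — unit upward force at B: δ_{BB} = L³/(3EI) = 651/EI.
The prop prevents deflection at B: R_B = δ_0/δ_{BB} = 149231/651 = 229.2 kip.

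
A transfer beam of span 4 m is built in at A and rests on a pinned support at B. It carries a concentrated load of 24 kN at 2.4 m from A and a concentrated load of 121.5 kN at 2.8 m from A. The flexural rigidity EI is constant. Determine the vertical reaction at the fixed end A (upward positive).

R_A = 66.67 kN

Take the reaction at B as the redundant and release it; the primary structure is a cantilever fixed at A.
Primary-structure tip deflection at B by superposition:
  point load 24 at a = 2.4: Pa²(3L − a)/(6EI) = 221.2/EI
  point load 121.5 at a = 2.8: Pa²(3L − a)/(6EI) = 1461/EI
  δ_0 = 1682/EI
Tip deflection under a unit load at B: L³/(3EI) = 21.33/EI.
The prop prevents deflection at B: R_B = δ_0/δ_{BB} = 1682/21.33 = 78.83 kN.
Vertical equilibrium: R_A = ΣP − R_B = 145.5 − 78.83 = 66.67 kN.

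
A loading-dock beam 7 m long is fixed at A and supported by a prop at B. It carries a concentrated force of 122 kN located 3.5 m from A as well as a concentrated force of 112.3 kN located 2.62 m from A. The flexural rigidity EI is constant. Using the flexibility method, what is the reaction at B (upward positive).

Release the roller at B. Primary structure: cantilever fixed at A.
Deflection at B on the released cantilever, summing each load's contribution:
  point load 122 at a = 3.5: Pa²(3L − a)/(6EI) = 4359/EI
  point load 112.3 at a = 2.62: Pa²(3L − a)/(6EI) = 2361/EI
  δ_0 = 6720/EI
Tip deflection under a unit load at B: L³/(3EI) = 114.3/EI.
Compatibility at B: δ_0 − R_B·δ_{BB} = 0, so R_B = 6720/114.3 = 58.78 kN.

R_B = 58.78 kN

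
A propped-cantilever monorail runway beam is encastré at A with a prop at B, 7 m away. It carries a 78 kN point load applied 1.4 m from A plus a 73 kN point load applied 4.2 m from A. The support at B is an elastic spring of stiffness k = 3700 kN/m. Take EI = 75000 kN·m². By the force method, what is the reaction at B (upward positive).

R_B = 30.5 kN

Remove the prop at B; the released (primary) structure is a cantilever built in at A.
Primary-structure tip deflection at B by superposition:
  point load 78 at a = 1.4: Pa²(3L − a)/(6EI) = 499.4/EI
  point load 73 at a = 4.2: Pa²(3L − a)/(6EI) = 3606/EI
  δ_0 = 4105/EI
Flexibility coefficient — unit upward force at B: δ_{BB} = L³/(3EI) = 114.3/EI.
With EI = 75000 kN·m²: δ_0 = 0.054734 m and δ_{BB} = 0.001524 m/kN.
Compatibility — the spring shortens by R_B/k under the reaction it provides: δ_0 − R_B·δ_{BB} = R_B/k. With 1/k = 0.00027 m/kN, R_B = δ_0 / (δ_{BB} + 1/k) = 0.054734 / (0.001524 + 0.00027) = 30.5 kN.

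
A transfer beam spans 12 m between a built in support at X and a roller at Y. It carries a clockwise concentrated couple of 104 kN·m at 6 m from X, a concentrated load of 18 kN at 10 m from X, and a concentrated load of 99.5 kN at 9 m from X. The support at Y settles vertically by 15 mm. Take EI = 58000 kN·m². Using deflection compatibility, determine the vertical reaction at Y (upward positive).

R_Y = 84.75 kN

Remove the prop at Y; the released (primary) structure is a cantilever built in at X.
Downward deflection at the released point Y due to the loads:
  clockwise couple 104 at a = 6: M₀a(2L − a)/(2EI) = 5616/EI
  point load 18 at a = 10: Pa²(3L − a)/(6EI) = 7800/EI
  point load 99.5 at a = 9: Pa²(3L − a)/(6EI) = 36268/EI
  δ_0 = 49684/EI
Tip deflection under a unit load at Y: L³/(3EI) = 576/EI.
With EI = 58000 kN·m²: δ_0 = 0.85662 m and δ_{YY} = 0.009931 m/kN.
Compatibility — the beam at Y must follow the support down by 0.015 m: δ_0 − R_Y·δ_{YY} = 0.015, so R_Y = (0.85662 − 0.015)/0.009931 = 84.75 kN.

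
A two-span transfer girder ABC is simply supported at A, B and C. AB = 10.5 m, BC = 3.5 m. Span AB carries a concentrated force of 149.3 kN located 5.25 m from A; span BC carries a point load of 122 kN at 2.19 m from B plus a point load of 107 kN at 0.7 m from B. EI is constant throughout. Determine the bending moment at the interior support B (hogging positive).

Take M_B as the redundant. Released structure: two simple spans AB and BC with a hinge at B.
Discontinuity in slope at B on the released structure — sum the simple-span end rotations:
  span AB: point load 149.3 at a = 5.25: Pab(L + a)/(6LEI) = 1029/EI
  span BC: point load 122 at a = 2.19: Pab(L + b)/(6LEI) = 80.17/EI
  span BC: point load 107 at a = 0.7: Pab(L + b)/(6LEI) = 62.92/EI
  relative rotation θ_0 = (1029 + 143.1)/EI = 1172/EI
A unit hogging moment at B produces rotation L₁/(3EI) + L₂/(3EI) = 4.667/EI.
Slope continuity at B: θ_0 = M_B·4.667/EI, so M_B = 1172/4.667 = 251.1 kN·m (hogging).

M_B = 251.1 kN·m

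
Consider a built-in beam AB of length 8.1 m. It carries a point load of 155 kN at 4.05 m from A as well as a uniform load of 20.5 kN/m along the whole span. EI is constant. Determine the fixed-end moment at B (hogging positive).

M_B = 269 kN·m

Take the two fixed-end moments M_A, M_B as redundants; the released structure is the simple span AB.
End rotations of the released simple span under the applied load (×1/EI):
  at A: point load 155 at a = 4.05: Pab(L + b)/(6LEI) = 635.6/EI
  at B: point load 155 at a = 4.05: Pab(L + a)/(6LEI) = 635.6/EI
  at A: UDL 20.5: wL³/(24EI) = 453.9/EI
  at B: UDL 20.5: wL³/(24EI) = 453.9/EI
  θ_A0 = 1090/EI,  θ_B0 = 1090/EI
Flexibility coefficients: a unit moment at one end gives L/(3EI) there and L/(6EI) at the far end, so f₁₁ = f₂₂ = 2.7/EI and f₁₂ = f₂₁ = 1.35/EI.
Compatibility — zero rotation at each built-in end:
  2.7 M_A + 1.35 M_B = 1090
  1.35 M_A + 2.7 M_B = 1090
Solving the pair gives M_A = 269 kN·m and M_B = 269 kN·m (hogging).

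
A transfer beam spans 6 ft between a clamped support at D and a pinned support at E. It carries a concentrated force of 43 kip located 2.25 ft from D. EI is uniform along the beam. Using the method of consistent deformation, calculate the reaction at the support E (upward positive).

Take the reaction at E as the redundant and release it; the primary structure is a cantilever fixed at D.
Primary-structure tip deflection at E by superposition:
  point load 43 at a = 2.25: Pa²(3L − a)/(6EI) = 571.4/EI
Tip deflection under a unit load at E: L³/(3EI) = 72/EI.
Compatibility at E: δ_0 − R_E·δ_{EE} = 0, so R_E = 571.4/72 = 7.937 kip.

R_E = 7.937 kip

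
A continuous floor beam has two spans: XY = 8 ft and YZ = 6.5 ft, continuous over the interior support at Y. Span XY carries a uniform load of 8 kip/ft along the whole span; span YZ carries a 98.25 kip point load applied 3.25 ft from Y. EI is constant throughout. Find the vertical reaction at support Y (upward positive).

Take M_Y as the redundant. Released structure: two simple spans XY and YZ with a hinge at Y.
End slopes at the hinge Y, treating each span as simply supported:
  span XY: UDL 8: wL³/(24EI) = 170.7/EI
  span YZ: point load 98.25 at a = 3.25: Pab(L + b)/(6LEI) = 259.4/EI
  relative rotation θ_0 = (170.7 + 259.4)/EI = 430.1/EI
A unit hogging moment at Y produces rotation L₁/(3EI) + L₂/(3EI) = 4.833/EI.
Slope continuity at Y: θ_0 = M_Y·4.833/EI, so M_Y = 430.1/4.833 = 88.99 kip·ft (hogging).
Span XY, ΣM about X with M_Y applied at Y: R_Y^{XY}·8 = 256 + 88.99, so R_Y^{XY} = 43.12 kip and R_X = 64 − 43.12 = 20.88 kip.
Span YZ, ΣM about Z: R_Y^{YZ}·6.5 = 319.3 + 88.99, so R_Y^{YZ} = 62.82 kip and R_Z = 98.25 − 62.82 = 35.43 kip.
R_Y = 43.12 + 62.82 = 105.9 kip.

R_Y = 105.9 kip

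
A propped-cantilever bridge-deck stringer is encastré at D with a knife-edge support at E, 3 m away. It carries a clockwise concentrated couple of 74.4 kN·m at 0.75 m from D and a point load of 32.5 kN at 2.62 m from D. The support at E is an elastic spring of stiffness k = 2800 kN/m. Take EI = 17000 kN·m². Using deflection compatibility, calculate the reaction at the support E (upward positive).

Release the roller at E. Primary structure: cantilever fixed at D.
Free-end deflection of the primary structure under the applied loading (downward +):
  clockwise couple 74.4 at a = 0.75: M₀a(2L − a)/(2EI) = 146.5/EI
  point load 32.5 at a = 2.62: Pa²(3L − a)/(6EI) = 237.2/EI
  δ_0 = 383.7/EI
Tip deflection under a unit load at E: L³/(3EI) = 9/EI.
With EI = 17000 kN·m²: δ_0 = 0.02257 m and δ_{EE} = 0.000529 m/kN.
Compatibility — the spring shortens by R_E/k under the reaction it provides: δ_0 − R_E·δ_{EE} = R_E/k. With 1/k = 0.000357 m/kN, R_E = δ_0 / (δ_{EE} + 1/k) = 0.02257 / (0.000529 + 0.000357) = 25.46 kN.

R_E = 25.46 kN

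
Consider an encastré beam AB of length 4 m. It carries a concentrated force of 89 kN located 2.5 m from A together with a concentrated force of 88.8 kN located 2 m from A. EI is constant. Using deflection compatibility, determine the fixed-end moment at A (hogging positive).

M_A = 75.69 kN·m

Take the two fixed-end moments M_A, M_B as redundants; the released structure is the simple span AB.
Simple-span end rotations at A and B under the given loads:
  at A: point load 89 at a = 2.5: Pab(L + b)/(6LEI) = 76.48/EI
  at B: point load 89 at a = 2.5: Pab(L + a)/(6LEI) = 90.39/EI
  at A: point load 88.8 at a = 2: Pab(L + b)/(6LEI) = 88.8/EI
  at B: point load 88.8 at a = 2: Pab(L + a)/(6LEI) = 88.8/EI
  θ_A0 = 165.3/EI,  θ_B0 = 179.2/EI
Flexibility coefficients: a unit moment at one end gives L/(3EI) there and L/(6EI) at the far end, so f₁₁ = f₂₂ = 1.333/EI and f₁₂ = f₂₁ = 0.6667/EI.
Compatibility — zero rotation at each built-in end:
  1.333 M_A + 0.6667 M_B = 165.3
  0.6667 M_A + 1.333 M_B = 179.2
Solving the pair gives M_A = 75.69 kN·m and M_B = 96.55 kN·m (hogging).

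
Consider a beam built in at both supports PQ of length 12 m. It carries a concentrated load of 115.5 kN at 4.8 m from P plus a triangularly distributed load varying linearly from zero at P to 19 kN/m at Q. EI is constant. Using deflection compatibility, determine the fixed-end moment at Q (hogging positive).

Release both end moments; the primary structure is a simply-supported span PQ with redundants M_P and M_Q.
Simple-span end rotations at P and Q under the given loads:
  at P: point load 115.5 at a = 4.8: Pab(L + b)/(6LEI) = 1064/EI
  at Q: point load 115.5 at a = 4.8: Pab(L + a)/(6LEI) = 931.4/EI
  at P: triangular load, peak 19: 7w₀L³/(360EI) = 638.4/EI
  at Q: triangular load, peak 19: w₀L³/(45EI) = 729.6/EI
  θ_P0 = 1703/EI,  θ_Q0 = 1661/EI
Flexibility coefficients: a unit moment at one end gives L/(3EI) there and L/(6EI) at the far end, so f₁₁ = f₂₂ = 4/EI and f₁₂ = f₂₁ = 2/EI.
Compatibility — zero rotation at each built-in end:
  4 M_P + 2 M_Q = 1703
  2 M_P + 4 M_Q = 1661
Solving the pair gives M_P = 290.8 kN·m and M_Q = 269.9 kN·m (hogging).

M_Q = 269.9 kN·m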